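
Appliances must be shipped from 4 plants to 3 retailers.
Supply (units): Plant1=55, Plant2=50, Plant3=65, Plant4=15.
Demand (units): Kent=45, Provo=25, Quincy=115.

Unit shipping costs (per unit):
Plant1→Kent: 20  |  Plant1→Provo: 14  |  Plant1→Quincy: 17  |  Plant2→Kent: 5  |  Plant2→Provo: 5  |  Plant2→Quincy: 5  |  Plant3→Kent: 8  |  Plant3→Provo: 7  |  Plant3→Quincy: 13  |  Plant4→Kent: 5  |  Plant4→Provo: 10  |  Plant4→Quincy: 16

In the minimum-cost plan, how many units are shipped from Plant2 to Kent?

0

The minimum-cost plan:
  Plant1 to Quincy: 55 units
  Plant2 to Quincy: 50 units
  Plant3 to Kent: 30 units
  Plant3 to Provo: 25 units
  Plant3 to Quincy: 10 units
  Plant4 to Kent: 15 units
Total cost = 1805.
The route Plant2→Kent is not used.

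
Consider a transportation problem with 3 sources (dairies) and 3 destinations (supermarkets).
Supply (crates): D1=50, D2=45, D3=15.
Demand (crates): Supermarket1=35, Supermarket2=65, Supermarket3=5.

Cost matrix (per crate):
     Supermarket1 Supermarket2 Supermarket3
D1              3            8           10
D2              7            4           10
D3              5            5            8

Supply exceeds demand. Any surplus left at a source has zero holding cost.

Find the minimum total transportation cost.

A cheapest plan:
  D1→Supermarket1: 35 crates
  D1→Supermarket2: 5 crates
  D1→Supermarket3: 5 crates
  D2→Supermarket2: 45 crates
  D3→Supermarket2: 15 crates
Total cost = 450.

450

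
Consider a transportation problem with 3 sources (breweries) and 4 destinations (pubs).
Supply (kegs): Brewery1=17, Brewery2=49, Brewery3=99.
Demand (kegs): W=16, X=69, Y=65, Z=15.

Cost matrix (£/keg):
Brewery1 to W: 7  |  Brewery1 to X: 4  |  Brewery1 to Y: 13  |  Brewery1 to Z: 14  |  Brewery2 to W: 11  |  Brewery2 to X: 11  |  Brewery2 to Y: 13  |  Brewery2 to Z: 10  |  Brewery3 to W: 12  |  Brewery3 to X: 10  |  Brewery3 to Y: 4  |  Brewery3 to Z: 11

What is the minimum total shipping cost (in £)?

An optimal shipping plan:
  Brewery1 to X: 17 × £4 = £68
  Brewery2 to W: 16 × £11 = £176
  Brewery2 to X: 18 × £11 = £198
  Brewery2 to Z: 15 × £10 = £150
  Brewery3 to X: 34 × £10 = £340
  Brewery3 to Y: 65 × £4 = £260
Total = 68 + 176 + 198 + 150 + 340 + 260 = £1192.

1192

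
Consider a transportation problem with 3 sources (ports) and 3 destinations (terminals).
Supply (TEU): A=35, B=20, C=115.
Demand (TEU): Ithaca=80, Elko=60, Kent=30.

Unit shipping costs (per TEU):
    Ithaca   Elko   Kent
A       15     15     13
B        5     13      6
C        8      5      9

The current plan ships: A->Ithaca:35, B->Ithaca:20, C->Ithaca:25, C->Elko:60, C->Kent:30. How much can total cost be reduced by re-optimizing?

Current plan cost = 35·15 + 20·5 + 25·8 + 60·5 + 30·9 = 1395.
Optimal plan:
  A->Ithaca: 5 × 15 = 75
  A->Kent: 30 × 13 = 390
  B->Ithaca: 20 × 5 = 100
  C->Ithaca: 55 × 8 = 440
  C->Elko: 60 × 5 = 300
Optimal cost = 1305.
Saving = 1395 − 1305 = 90.

90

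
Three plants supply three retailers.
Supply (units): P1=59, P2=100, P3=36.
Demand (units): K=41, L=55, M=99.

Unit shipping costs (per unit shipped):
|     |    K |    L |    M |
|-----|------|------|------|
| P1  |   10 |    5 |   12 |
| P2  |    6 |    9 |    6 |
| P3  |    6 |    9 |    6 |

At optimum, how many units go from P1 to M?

0

The minimum-cost plan:
  P1→K: 4 × 10 = 40
  P1→L: 55 × 5 = 275
  P2→K: 1 × 6 = 6
  P2→M: 99 × 6 = 594
  P3→K: 36 × 6 = 216
Total cost = 1131.
The route P1→M is not used.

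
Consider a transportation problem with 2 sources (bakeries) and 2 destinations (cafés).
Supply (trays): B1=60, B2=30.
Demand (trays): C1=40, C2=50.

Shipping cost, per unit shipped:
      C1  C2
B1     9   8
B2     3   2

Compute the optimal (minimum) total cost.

580

One minimum-cost allocation:
  B1–C1: 10 trays
  B1–C2: 50 trays
  B2–C1: 30 trays
Total cost = 580.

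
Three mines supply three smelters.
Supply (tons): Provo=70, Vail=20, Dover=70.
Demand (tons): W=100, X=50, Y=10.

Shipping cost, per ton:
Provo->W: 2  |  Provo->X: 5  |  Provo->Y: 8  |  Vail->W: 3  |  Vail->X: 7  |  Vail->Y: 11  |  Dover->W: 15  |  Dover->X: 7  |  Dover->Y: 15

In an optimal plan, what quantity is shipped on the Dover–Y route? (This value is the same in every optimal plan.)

Optimal shipments:
  Provo–W: 70 tons
  Vail–W: 20 tons
  Dover–W: 10 tons
  Dover–X: 50 tons
  Dover–Y: 10 tons
Total cost = 850.
So Dover→Y carries 10 tons.

10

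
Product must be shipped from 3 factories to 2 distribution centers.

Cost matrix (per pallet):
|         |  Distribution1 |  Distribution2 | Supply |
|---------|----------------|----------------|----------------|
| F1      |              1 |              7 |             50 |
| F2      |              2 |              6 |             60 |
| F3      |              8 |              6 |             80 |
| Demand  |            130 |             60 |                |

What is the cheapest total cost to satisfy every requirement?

A cheapest plan:
  F1–Distribution1: 50 × 1 = 50
  F2–Distribution1: 60 × 2 = 120
  F3–Distribution1: 20 × 8 = 160
  F3–Distribution2: 60 × 6 = 360
Total = 50 + 120 + 160 + 360 = 690.

690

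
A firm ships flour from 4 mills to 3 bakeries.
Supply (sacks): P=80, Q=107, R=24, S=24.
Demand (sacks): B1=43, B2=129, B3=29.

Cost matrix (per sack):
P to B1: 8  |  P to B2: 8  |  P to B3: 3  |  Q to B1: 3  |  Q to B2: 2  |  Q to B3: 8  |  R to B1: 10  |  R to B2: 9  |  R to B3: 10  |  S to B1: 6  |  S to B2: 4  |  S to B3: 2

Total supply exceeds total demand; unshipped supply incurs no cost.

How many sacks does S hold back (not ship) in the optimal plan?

0

An optimal plan:
  P->B1: 41 sacks
  P->B3: 29 sacks
  Q->B1: 2 sacks
  Q->B2: 105 sacks
  S->B2: 24 sacks
Total cost = 727.
S ships 24 of its 24, leaving 0.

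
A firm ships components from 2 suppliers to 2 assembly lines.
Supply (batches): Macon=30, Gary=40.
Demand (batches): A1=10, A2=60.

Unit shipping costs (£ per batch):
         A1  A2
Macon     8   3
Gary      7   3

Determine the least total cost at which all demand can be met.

Optimal allocation:
  Macon->A2: 30 × £3 = £90
  Gary->A1: 10 × £7 = £70
  Gary->A2: 30 × £3 = £90
Total = 90 + 70 + 90 = £250.

250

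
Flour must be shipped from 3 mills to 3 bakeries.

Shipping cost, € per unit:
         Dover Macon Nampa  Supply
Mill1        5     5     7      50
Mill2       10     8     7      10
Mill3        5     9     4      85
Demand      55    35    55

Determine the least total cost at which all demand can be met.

One minimum-cost allocation:
  Mill1->Dover: 15 sacks
  Mill1->Macon: 35 sacks
  Mill2->Nampa: 10 sacks
  Mill3->Dover: 40 sacks
  Mill3->Nampa: 45 sacks
Total cost = €700.
(Supply check: Mill1 ships 50; Mill2 ships 10; Mill3 ships 85.)

700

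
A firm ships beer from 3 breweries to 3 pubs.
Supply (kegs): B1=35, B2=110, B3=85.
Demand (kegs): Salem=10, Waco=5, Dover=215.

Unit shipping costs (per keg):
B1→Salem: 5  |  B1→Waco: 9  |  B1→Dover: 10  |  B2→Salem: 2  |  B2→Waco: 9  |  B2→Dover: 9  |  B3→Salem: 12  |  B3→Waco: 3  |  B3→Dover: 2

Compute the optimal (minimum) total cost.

One minimum-cost allocation:
  B1→Waco: 5 × 9 = 45
  B1→Dover: 30 × 10 = 300
  B2→Salem: 10 × 2 = 20
  B2→Dover: 100 × 9 = 900
  B3→Dover: 85 × 2 = 170
Total = 45 + 300 + 20 + 900 + 170 = 1435.

1435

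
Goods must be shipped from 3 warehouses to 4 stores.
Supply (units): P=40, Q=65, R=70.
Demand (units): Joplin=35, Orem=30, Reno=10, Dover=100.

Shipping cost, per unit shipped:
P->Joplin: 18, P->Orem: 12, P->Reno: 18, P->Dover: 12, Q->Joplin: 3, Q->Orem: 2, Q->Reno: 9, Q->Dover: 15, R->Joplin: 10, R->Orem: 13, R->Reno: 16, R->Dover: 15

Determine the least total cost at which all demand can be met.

1705

An optimal shipping plan:
  P->Dover: 40 units
  Q->Joplin: 25 units
  Q->Orem: 30 units
  Q->Reno: 10 units
  R->Joplin: 10 units
  R->Dover: 60 units
Total cost = 1705.
(Supply check: P ships 40; Q ships 65; R ships 70.)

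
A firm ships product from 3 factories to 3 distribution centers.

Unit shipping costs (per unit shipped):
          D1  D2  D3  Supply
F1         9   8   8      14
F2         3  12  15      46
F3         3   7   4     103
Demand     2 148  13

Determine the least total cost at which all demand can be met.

Optimal allocation:
  F1->D2: 14 pallets
  F2->D1: 2 pallets
  F2->D2: 44 pallets
  F3->D2: 90 pallets
  F3->D3: 13 pallets
Total cost = 1328.
(Supply check: F1 ships 14; F2 ships 46; F3 ships 103.)

1328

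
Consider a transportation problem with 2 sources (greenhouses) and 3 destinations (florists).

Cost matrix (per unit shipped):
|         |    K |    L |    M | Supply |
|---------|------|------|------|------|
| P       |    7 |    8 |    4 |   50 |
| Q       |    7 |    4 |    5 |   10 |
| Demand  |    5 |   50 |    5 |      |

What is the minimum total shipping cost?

A cheapest plan:
  P->K: 5 × 7 = 35
  P->L: 40 × 8 = 320
  P->M: 5 × 4 = 20
  Q->L: 10 × 4 = 40
Total = 35 + 320 + 20 + 40 = 415.
(Supply check: P ships 50; Q ships 10.)

415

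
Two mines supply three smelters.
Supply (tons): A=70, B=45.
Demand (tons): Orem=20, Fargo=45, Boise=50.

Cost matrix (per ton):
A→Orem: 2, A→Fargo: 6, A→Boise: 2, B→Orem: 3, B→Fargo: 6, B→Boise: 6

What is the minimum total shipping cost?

410

One minimum-cost allocation:
  A->Orem: 20 tons
  A->Boise: 50 tons
  B->Fargo: 45 tons
Total cost = 410.
(Supply check: A ships 70; B ships 45.)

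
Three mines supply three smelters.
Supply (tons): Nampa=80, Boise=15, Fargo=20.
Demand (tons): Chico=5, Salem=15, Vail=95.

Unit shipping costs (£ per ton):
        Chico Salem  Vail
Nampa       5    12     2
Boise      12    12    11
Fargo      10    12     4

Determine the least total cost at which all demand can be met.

One minimum-cost allocation:
  Nampa→Chico: 5 × £5 = £25
  Nampa→Vail: 75 × £2 = £150
  Boise→Salem: 15 × £12 = £180
  Fargo→Vail: 20 × £4 = £80
Total = 25 + 150 + 180 + 80 = £435.
(Supply check: Nampa ships 80; Boise ships 15; Fargo ships 20.)

435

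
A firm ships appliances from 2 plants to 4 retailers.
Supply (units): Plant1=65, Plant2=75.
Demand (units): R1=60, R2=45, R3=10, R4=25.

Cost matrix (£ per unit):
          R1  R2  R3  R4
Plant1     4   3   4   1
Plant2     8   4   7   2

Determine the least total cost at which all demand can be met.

One minimum-cost allocation:
  Plant1→R1: 60 units
  Plant1→R3: 5 units
  Plant2→R2: 45 units
  Plant2→R3: 5 units
  Plant2→R4: 25 units
Total cost = £525.

525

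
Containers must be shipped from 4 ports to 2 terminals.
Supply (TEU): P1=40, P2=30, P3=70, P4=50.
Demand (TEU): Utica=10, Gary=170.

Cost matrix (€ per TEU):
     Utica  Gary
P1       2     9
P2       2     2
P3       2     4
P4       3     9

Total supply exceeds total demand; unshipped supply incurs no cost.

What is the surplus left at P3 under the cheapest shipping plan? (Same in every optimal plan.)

Minimum-cost shipments:
  P1 to Utica: 10 TEU
  P1 to Gary: 30 TEU
  P2 to Gary: 30 TEU
  P3 to Gary: 70 TEU
  P4 to Gary: 40 TEU
Total cost = €990.
P3 ships 70 of its 70, leaving 0.

0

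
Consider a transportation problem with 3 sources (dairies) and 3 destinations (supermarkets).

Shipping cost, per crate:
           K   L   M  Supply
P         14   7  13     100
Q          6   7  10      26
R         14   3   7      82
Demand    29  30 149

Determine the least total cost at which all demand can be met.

1853

One minimum-cost allocation:
  P to K: 3 crates
  P to L: 30 crates
  P to M: 67 crates
  Q to K: 26 crates
  R to M: 82 crates
Total cost = 1853.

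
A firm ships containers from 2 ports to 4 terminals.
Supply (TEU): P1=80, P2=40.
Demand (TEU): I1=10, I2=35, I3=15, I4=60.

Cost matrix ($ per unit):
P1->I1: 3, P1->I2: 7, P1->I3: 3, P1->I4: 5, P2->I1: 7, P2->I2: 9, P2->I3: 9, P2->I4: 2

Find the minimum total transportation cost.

One minimum-cost allocation:
  P1->I1: 10 TEU
  P1->I2: 35 TEU
  P1->I3: 15 TEU
  P1->I4: 20 TEU
  P2->I4: 40 TEU
Total cost = $500.
(Supply check: P1 ships 80; P2 ships 40.)

500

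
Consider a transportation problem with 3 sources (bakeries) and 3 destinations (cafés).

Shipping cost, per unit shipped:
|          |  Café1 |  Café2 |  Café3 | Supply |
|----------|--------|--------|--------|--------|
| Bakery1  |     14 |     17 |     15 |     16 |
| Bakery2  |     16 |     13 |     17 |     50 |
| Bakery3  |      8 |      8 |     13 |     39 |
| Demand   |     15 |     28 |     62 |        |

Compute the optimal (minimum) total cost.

1386

An optimal shipping plan:
  Bakery1→Café3: 16 × 15 = 240
  Bakery2→Café2: 4 × 13 = 52
  Bakery2→Café3: 46 × 17 = 782
  Bakery3→Café1: 15 × 8 = 120
  Bakery3→Café2: 24 × 8 = 192
Total = 240 + 52 + 782 + 120 + 192 = 1386.
(Supply check: Bakery1 ships 16; Bakery2 ships 50; Bakery3 ships 39.)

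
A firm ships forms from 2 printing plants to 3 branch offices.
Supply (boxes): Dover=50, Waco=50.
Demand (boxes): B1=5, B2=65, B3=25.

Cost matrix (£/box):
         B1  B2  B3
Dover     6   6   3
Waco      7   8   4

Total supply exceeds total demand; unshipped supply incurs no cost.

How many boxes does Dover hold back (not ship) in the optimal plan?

0

An optimal plan:
  Dover to B2: 50 × £6 = £300
  Waco to B1: 5 × £7 = £35
  Waco to B2: 15 × £8 = £120
  Waco to B3: 25 × £4 = £100
Total cost = £555.
Dover ships 50 of its 50, leaving 0.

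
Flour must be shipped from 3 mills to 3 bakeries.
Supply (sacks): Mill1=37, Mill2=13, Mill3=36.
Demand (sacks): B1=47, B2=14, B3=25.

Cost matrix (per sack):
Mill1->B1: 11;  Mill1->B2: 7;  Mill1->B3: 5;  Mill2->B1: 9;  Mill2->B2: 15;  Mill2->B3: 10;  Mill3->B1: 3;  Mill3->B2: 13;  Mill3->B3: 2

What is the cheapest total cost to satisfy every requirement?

436

Optimal allocation:
  Mill1 to B2: 14 × 7 = 98
  Mill1 to B3: 23 × 5 = 115
  Mill2 to B1: 13 × 9 = 117
  Mill3 to B1: 34 × 3 = 102
  Mill3 to B3: 2 × 2 = 4
Total = 98 + 115 + 117 + 102 + 4 = 436.
(Supply check: Mill1 ships 37; Mill2 ships 13; Mill3 ships 36.)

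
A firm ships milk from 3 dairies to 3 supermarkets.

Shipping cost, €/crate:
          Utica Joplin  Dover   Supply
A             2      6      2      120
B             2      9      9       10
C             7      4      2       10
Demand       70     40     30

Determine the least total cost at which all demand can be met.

420

An optimal shipping plan:
  A to Utica: 60 × €2 = €120
  A to Joplin: 30 × €6 = €180
  A to Dover: 30 × €2 = €60
  B to Utica: 10 × €2 = €20
  C to Joplin: 10 × €4 = €40
Total = 120 + 180 + 60 + 20 + 40 = €420.
(Supply check: A ships 120; B ships 10; C ships 10.)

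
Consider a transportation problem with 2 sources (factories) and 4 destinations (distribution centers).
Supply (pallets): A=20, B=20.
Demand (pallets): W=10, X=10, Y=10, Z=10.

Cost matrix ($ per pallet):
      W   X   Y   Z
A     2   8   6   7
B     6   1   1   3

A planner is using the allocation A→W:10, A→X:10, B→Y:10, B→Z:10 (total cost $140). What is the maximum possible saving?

30

Current plan cost = 10·2 + 10·8 + 10·1 + 10·3 = $140.
Optimal plan:
  A->W: 10 pallets
  A->Z: 10 pallets
  B->X: 10 pallets
  B->Y: 10 pallets
Optimal cost = $110.
Saving = 140 − 110 = $30.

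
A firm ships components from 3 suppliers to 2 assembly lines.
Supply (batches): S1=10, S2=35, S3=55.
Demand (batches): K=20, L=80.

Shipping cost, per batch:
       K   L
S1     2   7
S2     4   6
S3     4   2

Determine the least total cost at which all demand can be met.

Optimal allocation:
  S1–K: 10 × 2 = 20
  S2–K: 10 × 4 = 40
  S2–L: 25 × 6 = 150
  S3–L: 55 × 2 = 110
Total = 20 + 40 + 150 + 110 = 320.

320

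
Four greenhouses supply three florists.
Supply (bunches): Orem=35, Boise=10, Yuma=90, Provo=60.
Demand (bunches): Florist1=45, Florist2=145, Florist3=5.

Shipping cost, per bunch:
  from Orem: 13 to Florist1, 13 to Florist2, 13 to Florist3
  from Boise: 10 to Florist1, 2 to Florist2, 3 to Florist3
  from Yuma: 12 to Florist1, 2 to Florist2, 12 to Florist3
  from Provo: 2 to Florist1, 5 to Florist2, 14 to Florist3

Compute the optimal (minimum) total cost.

820

Optimal allocation:
  Orem–Florist2: 30 × 13 = 390
  Orem–Florist3: 5 × 13 = 65
  Boise–Florist2: 10 × 2 = 20
  Yuma–Florist2: 90 × 2 = 180
  Provo–Florist1: 45 × 2 = 90
  Provo–Florist2: 15 × 5 = 75
Total = 390 + 65 + 20 + 180 + 90 + 75 = 820.
(Supply check: Orem ships 35; Boise ships 10; Yuma ships 90; Provo ships 60.)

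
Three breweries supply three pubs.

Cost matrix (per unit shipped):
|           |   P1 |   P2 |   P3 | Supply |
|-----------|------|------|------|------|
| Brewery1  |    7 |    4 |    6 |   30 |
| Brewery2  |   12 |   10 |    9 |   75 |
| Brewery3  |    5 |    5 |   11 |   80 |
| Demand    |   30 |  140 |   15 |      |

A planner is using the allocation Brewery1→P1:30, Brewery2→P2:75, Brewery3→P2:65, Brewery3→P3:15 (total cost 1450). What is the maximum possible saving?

Current plan cost = 30·7 + 75·10 + 65·5 + 15·11 = 1450.
Optimal plan:
  Brewery1–P2: 30 × 4 = 120
  Brewery2–P2: 60 × 10 = 600
  Brewery2–P3: 15 × 9 = 135
  Brewery3–P1: 30 × 5 = 150
  Brewery3–P2: 50 × 5 = 250
Optimal cost = 1255.
Saving = 1450 − 1255 = 195.

195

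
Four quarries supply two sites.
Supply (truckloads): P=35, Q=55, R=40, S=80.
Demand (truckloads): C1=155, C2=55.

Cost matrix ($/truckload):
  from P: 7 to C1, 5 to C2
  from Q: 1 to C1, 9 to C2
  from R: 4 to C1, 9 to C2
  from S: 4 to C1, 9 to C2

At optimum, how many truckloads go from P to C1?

Solving gives:
  P–C2: 35 × $5 = $175
  Q–C1: 55 × $1 = $55
  R–C1: 40 × $4 = $160
  S–C1: 60 × $4 = $240
  S–C2: 20 × $9 = $180
Total cost = $810.
The route P→C1 is not used.

0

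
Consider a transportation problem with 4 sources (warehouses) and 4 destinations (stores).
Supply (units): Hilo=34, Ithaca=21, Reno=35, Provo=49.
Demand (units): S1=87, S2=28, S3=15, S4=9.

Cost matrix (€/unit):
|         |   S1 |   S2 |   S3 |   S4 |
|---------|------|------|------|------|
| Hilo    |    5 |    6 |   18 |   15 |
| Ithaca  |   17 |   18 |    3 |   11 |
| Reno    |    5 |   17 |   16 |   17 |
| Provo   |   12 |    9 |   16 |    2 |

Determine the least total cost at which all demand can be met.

906

One minimum-cost allocation:
  Hilo→S1: 34 × €5 = €170
  Ithaca→S1: 6 × €17 = €102
  Ithaca→S3: 15 × €3 = €45
  Reno→S1: 35 × €5 = €175
  Provo→S1: 12 × €12 = €144
  Provo→S2: 28 × €9 = €252
  Provo→S4: 9 × €2 = €18
Total = 170 + 102 + 45 + 175 + 144 + 252 + 18 = €906.
(Supply check: Hilo ships 34; Ithaca ships 21; Reno ships 35; Provo ships 49.)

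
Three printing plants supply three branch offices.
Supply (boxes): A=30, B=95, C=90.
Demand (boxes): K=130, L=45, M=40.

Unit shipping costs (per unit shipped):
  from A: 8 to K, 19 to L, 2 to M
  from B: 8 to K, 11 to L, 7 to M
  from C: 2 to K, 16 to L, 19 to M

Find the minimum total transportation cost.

A cheapest plan:
  A→M: 30 boxes
  B→K: 40 boxes
  B→L: 45 boxes
  B→M: 10 boxes
  C→K: 90 boxes
Total cost = 1125.
(Supply check: A ships 30; B ships 95; C ships 90.)

1125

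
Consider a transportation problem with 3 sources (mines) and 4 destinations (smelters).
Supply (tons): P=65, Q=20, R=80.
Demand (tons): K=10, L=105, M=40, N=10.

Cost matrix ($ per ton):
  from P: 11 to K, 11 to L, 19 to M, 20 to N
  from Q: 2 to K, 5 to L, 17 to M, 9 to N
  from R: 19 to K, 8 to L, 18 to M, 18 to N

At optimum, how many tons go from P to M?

40

The minimum-cost plan:
  P–L: 25 × $11 = $275
  P–M: 40 × $19 = $760
  Q–K: 10 × $2 = $20
  Q–N: 10 × $9 = $90
  R–L: 80 × $8 = $640
Total cost = $1785.
So P→M carries 40 tons.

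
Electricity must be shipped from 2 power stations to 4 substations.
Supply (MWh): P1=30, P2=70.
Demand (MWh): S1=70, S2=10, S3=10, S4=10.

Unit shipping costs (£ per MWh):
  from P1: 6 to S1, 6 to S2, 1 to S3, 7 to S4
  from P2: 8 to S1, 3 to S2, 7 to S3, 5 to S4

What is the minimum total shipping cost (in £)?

An optimal shipping plan:
  P1→S1: 20 × £6 = £120
  P1→S3: 10 × £1 = £10
  P2→S1: 50 × £8 = £400
  P2→S2: 10 × £3 = £30
  P2→S4: 10 × £5 = £50
Total = 120 + 10 + 400 + 30 + 50 = £610.
(Supply check: P1 ships 30; P2 ships 70.)

610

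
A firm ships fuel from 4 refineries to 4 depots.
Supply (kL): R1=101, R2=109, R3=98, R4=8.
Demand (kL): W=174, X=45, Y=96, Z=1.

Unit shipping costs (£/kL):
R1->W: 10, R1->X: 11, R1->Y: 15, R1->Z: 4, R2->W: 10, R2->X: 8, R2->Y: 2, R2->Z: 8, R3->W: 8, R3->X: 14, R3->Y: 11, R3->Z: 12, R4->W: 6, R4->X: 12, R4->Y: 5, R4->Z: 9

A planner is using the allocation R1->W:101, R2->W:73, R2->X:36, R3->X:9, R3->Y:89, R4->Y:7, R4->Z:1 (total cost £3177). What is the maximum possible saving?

1013

Current plan cost = 101·10 + 73·10 + 36·8 + 9·14 + 89·11 + 7·5 + 1·9 = £3177.
Optimal plan:
  R1 to W: 68 × £10 = £680
  R1 to X: 32 × £11 = £352
  R1 to Z: 1 × £4 = £4
  R2 to X: 13 × £8 = £104
  R2 to Y: 96 × £2 = £192
  R3 to W: 98 × £8 = £784
  R4 to W: 8 × £6 = £48
Optimal cost = £2164.
Saving = 3177 − 2164 = £1013.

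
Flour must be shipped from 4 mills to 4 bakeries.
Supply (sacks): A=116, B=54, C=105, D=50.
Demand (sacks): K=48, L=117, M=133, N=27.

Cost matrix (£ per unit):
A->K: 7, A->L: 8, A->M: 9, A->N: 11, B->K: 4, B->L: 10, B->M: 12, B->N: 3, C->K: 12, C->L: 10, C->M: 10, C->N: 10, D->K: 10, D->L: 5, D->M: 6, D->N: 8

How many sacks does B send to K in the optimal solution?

27

Solving gives:
  A→K: 21 × £7 = £147
  A→L: 95 × £8 = £760
  B→K: 27 × £4 = £108
  B→N: 27 × £3 = £81
  C→M: 105 × £10 = £1050
  D→L: 22 × £5 = £110
  D→M: 28 × £6 = £168
Total cost = £2424.
So B→K carries 27 sacks.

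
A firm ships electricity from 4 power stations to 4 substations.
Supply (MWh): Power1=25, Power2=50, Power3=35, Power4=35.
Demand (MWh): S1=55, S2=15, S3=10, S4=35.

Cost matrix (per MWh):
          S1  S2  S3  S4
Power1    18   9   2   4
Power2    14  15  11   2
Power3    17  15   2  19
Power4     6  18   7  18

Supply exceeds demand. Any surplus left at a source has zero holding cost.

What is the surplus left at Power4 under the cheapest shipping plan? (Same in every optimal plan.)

0

An optimal plan:
  Power1 to S2: 15 × 9 = 135
  Power1 to S4: 5 × 4 = 20
  Power2 to S1: 20 × 14 = 280
  Power2 to S4: 30 × 2 = 60
  Power3 to S3: 10 × 2 = 20
  Power4 to S1: 35 × 6 = 210
Total cost = 725.
Power4 ships 35 of its 35, leaving 0.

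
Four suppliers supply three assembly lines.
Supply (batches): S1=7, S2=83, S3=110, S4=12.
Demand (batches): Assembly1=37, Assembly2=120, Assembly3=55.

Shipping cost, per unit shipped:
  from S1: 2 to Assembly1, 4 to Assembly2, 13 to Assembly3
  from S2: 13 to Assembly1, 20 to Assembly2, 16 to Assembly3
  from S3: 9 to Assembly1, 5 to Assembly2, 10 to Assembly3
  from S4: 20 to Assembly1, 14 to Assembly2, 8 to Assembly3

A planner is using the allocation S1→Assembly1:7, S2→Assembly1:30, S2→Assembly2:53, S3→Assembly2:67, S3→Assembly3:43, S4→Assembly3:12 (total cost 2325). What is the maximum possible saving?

Current plan cost = 7·2 + 30·13 + 53·20 + 67·5 + 43·10 + 12·8 = 2325.
Optimal plan:
  S1 to Assembly2: 7 × 4 = 28
  S2 to Assembly1: 37 × 13 = 481
  S2 to Assembly2: 3 × 20 = 60
  S2 to Assembly3: 43 × 16 = 688
  S3 to Assembly2: 110 × 5 = 550
  S4 to Assembly3: 12 × 8 = 96
Optimal cost = 1903.
Saving = 2325 − 1903 = 422.

422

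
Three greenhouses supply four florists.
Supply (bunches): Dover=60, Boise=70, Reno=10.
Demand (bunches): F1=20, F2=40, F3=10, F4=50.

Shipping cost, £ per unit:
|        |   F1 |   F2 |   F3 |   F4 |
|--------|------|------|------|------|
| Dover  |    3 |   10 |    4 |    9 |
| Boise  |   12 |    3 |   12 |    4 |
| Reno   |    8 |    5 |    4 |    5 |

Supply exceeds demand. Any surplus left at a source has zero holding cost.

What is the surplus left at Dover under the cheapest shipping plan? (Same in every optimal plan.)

20

Minimum-cost shipments:
  Dover→F1: 20 bunches
  Dover→F3: 10 bunches
  Dover→F4: 10 bunches
  Boise→F2: 40 bunches
  Boise→F4: 30 bunches
  Reno→F4: 10 bunches
Total cost = £480.
Dover ships 40 of its 60, leaving 20.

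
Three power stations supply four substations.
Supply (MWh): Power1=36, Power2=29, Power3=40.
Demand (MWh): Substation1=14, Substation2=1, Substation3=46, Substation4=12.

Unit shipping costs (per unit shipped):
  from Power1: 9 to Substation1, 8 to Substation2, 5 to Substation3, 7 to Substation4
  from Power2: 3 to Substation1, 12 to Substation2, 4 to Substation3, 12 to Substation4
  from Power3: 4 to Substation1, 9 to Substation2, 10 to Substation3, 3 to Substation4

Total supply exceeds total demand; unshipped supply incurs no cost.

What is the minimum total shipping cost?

A cheapest plan:
  Power1–Substation2: 1 × 8 = 8
  Power1–Substation3: 31 × 5 = 155
  Power2–Substation1: 14 × 3 = 42
  Power2–Substation3: 15 × 4 = 60
  Power3–Substation4: 12 × 3 = 36
Total = 8 + 155 + 42 + 60 + 36 = 301.

301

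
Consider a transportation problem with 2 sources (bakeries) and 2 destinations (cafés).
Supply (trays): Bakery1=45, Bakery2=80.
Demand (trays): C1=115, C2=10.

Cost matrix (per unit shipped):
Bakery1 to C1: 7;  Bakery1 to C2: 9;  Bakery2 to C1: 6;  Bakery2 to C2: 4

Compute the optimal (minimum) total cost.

775

Optimal allocation:
  Bakery1→C1: 45 trays
  Bakery2→C1: 70 trays
  Bakery2→C2: 10 trays
Total cost = 775.
(Supply check: Bakery1 ships 45; Bakery2 ships 80.)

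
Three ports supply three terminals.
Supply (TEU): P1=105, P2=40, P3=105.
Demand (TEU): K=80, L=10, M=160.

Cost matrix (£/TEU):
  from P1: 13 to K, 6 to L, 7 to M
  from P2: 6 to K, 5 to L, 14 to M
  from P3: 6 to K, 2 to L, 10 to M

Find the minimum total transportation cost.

Optimal allocation:
  P1→M: 105 × £7 = £735
  P2→K: 40 × £6 = £240
  P3→K: 40 × £6 = £240
  P3→L: 10 × £2 = £20
  P3→M: 55 × £10 = £550
Total = 735 + 240 + 240 + 20 + 550 = £1785.

1785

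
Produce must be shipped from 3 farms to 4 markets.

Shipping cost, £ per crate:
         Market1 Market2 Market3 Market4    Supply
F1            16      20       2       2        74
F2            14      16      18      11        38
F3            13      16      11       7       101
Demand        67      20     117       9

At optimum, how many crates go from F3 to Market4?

The minimum-cost plan:
  F1 to Market3: 74 × £2 = £148
  F2 to Market1: 18 × £14 = £252
  F2 to Market2: 20 × £16 = £320
  F3 to Market1: 49 × £13 = £637
  F3 to Market3: 43 × £11 = £473
  F3 to Market4: 9 × £7 = £63
Total cost = £1893.
So F3→Market4 carries 9 crates.

9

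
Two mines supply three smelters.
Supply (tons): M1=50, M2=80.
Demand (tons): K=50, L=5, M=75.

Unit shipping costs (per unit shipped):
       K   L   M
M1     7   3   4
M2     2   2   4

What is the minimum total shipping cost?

410

A cheapest plan:
  M1->M: 50 × 4 = 200
  M2->K: 50 × 2 = 100
  M2->L: 5 × 2 = 10
  M2->M: 25 × 4 = 100
Total = 200 + 100 + 10 + 100 = 410.
(Supply check: M1 ships 50; M2 ships 80.)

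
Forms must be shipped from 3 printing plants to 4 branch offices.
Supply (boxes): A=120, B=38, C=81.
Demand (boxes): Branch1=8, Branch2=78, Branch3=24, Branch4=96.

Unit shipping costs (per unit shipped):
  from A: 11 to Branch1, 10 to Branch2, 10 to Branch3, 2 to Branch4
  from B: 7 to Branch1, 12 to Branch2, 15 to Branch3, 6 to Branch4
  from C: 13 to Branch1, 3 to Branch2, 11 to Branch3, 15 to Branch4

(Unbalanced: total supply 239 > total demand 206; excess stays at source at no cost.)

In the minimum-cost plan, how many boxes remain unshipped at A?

0

Minimum-cost shipments:
  A to Branch3: 24 boxes
  A to Branch4: 96 boxes
  B to Branch1: 8 boxes
  C to Branch2: 78 boxes
Total cost = 722.
A ships 120 of its 120, leaving 0.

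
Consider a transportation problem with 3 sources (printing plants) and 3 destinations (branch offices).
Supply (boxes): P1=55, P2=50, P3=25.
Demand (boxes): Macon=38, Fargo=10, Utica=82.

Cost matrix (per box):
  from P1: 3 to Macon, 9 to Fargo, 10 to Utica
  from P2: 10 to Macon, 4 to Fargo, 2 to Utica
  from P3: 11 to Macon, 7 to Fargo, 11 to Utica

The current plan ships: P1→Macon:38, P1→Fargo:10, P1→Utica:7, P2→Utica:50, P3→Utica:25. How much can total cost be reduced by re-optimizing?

Current plan cost = 38·3 + 10·9 + 7·10 + 50·2 + 25·11 = 649.
Optimal plan:
  P1->Macon: 38 × 3 = 114
  P1->Utica: 17 × 10 = 170
  P2->Utica: 50 × 2 = 100
  P3->Fargo: 10 × 7 = 70
  P3->Utica: 15 × 11 = 165
Optimal cost = 619.
Saving = 649 − 619 = 30.

30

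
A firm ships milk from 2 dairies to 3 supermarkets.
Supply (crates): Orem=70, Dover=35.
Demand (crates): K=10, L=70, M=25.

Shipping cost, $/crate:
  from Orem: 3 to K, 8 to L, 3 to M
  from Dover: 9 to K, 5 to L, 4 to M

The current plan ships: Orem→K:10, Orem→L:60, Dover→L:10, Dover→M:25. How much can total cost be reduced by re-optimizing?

100

Current plan cost = 10·3 + 60·8 + 10·5 + 25·4 = $660.
Optimal plan:
  Orem->K: 10 × $3 = $30
  Orem->L: 35 × $8 = $280
  Orem->M: 25 × $3 = $75
  Dover->L: 35 × $5 = $175
Optimal cost = $560.
Saving = 660 − 560 = $100.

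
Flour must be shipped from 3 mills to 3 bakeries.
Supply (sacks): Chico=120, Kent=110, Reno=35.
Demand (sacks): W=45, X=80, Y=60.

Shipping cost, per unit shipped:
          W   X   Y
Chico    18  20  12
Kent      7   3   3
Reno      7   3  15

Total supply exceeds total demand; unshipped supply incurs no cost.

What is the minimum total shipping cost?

1095

A cheapest plan:
  Chico–Y: 40 × 12 = 480
  Kent–W: 45 × 7 = 315
  Kent–X: 45 × 3 = 135
  Kent–Y: 20 × 3 = 60
  Reno–X: 35 × 3 = 105
Total = 480 + 315 + 135 + 60 + 105 = 1095.
(Supply check: Chico ships 40; Kent ships 110; Reno ships 35.)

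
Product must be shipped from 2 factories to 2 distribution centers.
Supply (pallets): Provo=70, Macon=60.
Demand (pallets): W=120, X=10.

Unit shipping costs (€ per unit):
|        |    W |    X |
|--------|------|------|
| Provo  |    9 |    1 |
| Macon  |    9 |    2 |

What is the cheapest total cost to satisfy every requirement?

One minimum-cost allocation:
  Provo->W: 60 × €9 = €540
  Provo->X: 10 × €1 = €10
  Macon->W: 60 × €9 = €540
Total = 540 + 10 + 540 = €1090.
(Supply check: Provo ships 70; Macon ships 60.)

1090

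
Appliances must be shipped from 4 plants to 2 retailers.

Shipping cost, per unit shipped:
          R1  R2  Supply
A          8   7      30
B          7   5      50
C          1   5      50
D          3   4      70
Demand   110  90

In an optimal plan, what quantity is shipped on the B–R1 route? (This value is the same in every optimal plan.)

0

Solving gives:
  A->R2: 30 × 7 = 210
  B->R2: 50 × 5 = 250
  C->R1: 50 × 1 = 50
  D->R1: 60 × 3 = 180
  D->R2: 10 × 4 = 40
Total cost = 730.
The route B→R1 is not used.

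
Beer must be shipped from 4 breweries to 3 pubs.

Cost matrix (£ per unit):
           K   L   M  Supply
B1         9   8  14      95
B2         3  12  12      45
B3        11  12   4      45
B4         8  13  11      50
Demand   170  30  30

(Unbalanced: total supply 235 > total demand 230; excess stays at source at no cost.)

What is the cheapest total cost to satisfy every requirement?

One minimum-cost allocation:
  B1→K: 65 × £9 = £585
  B1→L: 30 × £8 = £240
  B2→K: 45 × £3 = £135
  B3→K: 10 × £11 = £110
  B3→M: 30 × £4 = £120
  B4→K: 50 × £8 = £400
Total = 585 + 240 + 135 + 110 + 120 + 400 = £1590.

1590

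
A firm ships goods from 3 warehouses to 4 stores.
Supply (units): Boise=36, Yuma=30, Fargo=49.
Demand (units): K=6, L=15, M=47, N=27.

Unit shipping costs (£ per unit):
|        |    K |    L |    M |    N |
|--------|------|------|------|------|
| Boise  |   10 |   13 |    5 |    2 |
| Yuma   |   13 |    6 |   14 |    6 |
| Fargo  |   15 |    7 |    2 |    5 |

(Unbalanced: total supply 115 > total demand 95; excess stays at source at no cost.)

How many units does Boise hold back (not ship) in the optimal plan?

An optimal plan:
  Boise->K: 6 × £10 = £60
  Boise->N: 27 × £2 = £54
  Yuma->L: 15 × £6 = £90
  Fargo->M: 47 × £2 = £94
Total cost = £298.
Boise ships 33 of its 36, leaving 3.

3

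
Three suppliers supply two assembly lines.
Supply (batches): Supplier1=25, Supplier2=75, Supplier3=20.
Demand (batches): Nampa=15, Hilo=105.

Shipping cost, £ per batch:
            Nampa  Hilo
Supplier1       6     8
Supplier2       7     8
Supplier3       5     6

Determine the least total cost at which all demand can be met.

One minimum-cost allocation:
  Supplier1–Nampa: 15 × £6 = £90
  Supplier1–Hilo: 10 × £8 = £80
  Supplier2–Hilo: 75 × £8 = £600
  Supplier3–Hilo: 20 × £6 = £120
Total = 90 + 80 + 600 + 120 = £890.

890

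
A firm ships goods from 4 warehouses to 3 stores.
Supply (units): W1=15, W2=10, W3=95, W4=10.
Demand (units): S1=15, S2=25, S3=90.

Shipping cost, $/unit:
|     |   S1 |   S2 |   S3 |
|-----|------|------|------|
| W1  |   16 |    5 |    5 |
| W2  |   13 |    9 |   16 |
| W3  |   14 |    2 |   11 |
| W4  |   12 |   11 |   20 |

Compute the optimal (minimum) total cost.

Optimal allocation:
  W1→S3: 15 × $5 = $75
  W2→S1: 5 × $13 = $65
  W2→S3: 5 × $16 = $80
  W3→S2: 25 × $2 = $50
  W3→S3: 70 × $11 = $770
  W4→S1: 10 × $12 = $120
Total = 75 + 65 + 80 + 50 + 770 + 120 = $1160.
(Supply check: W1 ships 15; W2 ships 10; W3 ships 95; W4 ships 10.)

1160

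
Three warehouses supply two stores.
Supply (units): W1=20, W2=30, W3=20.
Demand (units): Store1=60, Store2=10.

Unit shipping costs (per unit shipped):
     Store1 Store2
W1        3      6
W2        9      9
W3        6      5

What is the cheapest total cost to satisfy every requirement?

An optimal shipping plan:
  W1 to Store1: 20 × 3 = 60
  W2 to Store1: 30 × 9 = 270
  W3 to Store1: 10 × 6 = 60
  W3 to Store2: 10 × 5 = 50
Total = 60 + 270 + 60 + 50 = 440.
(Supply check: W1 ships 20; W2 ships 30; W3 ships 20.)

440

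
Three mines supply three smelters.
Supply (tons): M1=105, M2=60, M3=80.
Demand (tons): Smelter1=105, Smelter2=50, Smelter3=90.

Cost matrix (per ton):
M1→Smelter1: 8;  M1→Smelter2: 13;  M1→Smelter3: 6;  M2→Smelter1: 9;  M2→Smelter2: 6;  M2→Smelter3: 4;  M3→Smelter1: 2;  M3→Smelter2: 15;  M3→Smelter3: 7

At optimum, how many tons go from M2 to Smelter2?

Optimal shipments:
  M1→Smelter1: 25 tons
  M1→Smelter3: 80 tons
  M2→Smelter2: 50 tons
  M2→Smelter3: 10 tons
  M3→Smelter1: 80 tons
Total cost = 1180.
So M2→Smelter2 carries 50 tons.

50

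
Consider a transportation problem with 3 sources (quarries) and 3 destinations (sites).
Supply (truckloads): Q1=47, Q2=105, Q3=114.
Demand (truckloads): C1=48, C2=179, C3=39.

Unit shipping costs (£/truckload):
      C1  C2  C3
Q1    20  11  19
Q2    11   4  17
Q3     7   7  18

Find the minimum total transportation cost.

One minimum-cost allocation:
  Q1–C2: 8 × £11 = £88
  Q1–C3: 39 × £19 = £741
  Q2–C2: 105 × £4 = £420
  Q3–C1: 48 × £7 = £336
  Q3–C2: 66 × £7 = £462
Total = 88 + 741 + 420 + 336 + 462 = £2047.
(Supply check: Q1 ships 47; Q2 ships 105; Q3 ships 114.)

2047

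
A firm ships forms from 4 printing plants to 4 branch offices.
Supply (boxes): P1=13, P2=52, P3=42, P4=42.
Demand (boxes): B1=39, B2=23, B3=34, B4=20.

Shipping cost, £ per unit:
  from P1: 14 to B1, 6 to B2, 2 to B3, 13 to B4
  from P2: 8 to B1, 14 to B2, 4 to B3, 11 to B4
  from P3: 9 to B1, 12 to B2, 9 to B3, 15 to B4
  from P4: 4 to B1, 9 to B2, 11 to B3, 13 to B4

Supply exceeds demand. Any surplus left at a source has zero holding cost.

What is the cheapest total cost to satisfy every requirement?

One minimum-cost allocation:
  P1->B2: 11 boxes
  P1->B3: 2 boxes
  P2->B3: 32 boxes
  P2->B4: 20 boxes
  P3->B2: 9 boxes
  P4->B1: 39 boxes
  P4->B2: 3 boxes
Total cost = £709.
(Supply check: P1 ships 13; P2 ships 52; P3 ships 9; P4 ships 42.)

709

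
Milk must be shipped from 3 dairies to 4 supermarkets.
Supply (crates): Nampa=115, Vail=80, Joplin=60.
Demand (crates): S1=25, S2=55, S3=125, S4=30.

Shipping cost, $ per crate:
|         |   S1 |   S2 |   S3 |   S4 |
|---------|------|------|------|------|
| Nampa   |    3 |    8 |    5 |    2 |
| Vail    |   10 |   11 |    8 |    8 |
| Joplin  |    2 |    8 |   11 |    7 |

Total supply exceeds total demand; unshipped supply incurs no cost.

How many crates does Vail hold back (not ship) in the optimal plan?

20

An optimal plan:
  Nampa–S3: 85 × $5 = $425
  Nampa–S4: 30 × $2 = $60
  Vail–S2: 20 × $11 = $220
  Vail–S3: 40 × $8 = $320
  Joplin–S1: 25 × $2 = $50
  Joplin–S2: 35 × $8 = $280
Total cost = $1355.
Vail ships 60 of its 80, leaving 20.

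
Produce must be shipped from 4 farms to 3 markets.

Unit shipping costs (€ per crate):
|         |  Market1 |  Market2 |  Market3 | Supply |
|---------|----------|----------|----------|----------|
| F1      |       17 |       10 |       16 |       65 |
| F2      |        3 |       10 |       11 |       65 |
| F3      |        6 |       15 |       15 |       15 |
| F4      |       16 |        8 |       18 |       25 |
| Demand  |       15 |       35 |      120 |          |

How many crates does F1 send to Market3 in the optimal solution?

The minimum-cost plan:
  F1–Market2: 10 crates
  F1–Market3: 55 crates
  F2–Market3: 65 crates
  F3–Market1: 15 crates
  F4–Market2: 25 crates
Total cost = €1985.
So F1→Market3 carries 55 crates.

55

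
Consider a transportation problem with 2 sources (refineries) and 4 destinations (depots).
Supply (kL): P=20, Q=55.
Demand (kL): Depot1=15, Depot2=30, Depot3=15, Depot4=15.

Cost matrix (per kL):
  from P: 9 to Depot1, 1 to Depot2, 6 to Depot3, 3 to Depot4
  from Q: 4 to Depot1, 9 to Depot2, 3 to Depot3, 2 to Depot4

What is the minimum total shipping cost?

245

An optimal shipping plan:
  P→Depot2: 20 × 1 = 20
  Q→Depot1: 15 × 4 = 60
  Q→Depot2: 10 × 9 = 90
  Q→Depot3: 15 × 3 = 45
  Q→Depot4: 15 × 2 = 30
Total = 20 + 60 + 90 + 45 + 30 = 245.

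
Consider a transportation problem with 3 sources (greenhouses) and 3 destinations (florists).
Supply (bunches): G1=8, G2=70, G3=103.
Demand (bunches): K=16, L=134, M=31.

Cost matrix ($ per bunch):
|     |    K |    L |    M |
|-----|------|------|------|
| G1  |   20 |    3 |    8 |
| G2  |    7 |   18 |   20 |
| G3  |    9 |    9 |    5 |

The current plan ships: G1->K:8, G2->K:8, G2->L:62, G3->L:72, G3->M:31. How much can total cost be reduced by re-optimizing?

Current plan cost = 8·20 + 8·7 + 62·18 + 72·9 + 31·5 = $2135.
Optimal plan:
  G1–L: 8 × $3 = $24
  G2–K: 16 × $7 = $112
  G2–L: 54 × $18 = $972
  G3–L: 72 × $9 = $648
  G3–M: 31 × $5 = $155
Optimal cost = $1911.
Saving = 2135 − 1911 = $224.

224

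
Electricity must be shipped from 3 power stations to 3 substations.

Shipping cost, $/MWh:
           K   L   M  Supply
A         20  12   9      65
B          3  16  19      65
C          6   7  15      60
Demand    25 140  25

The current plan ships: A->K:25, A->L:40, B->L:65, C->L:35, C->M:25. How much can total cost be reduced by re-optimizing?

Current plan cost = 25·20 + 40·12 + 65·16 + 35·7 + 25·15 = $2640.
Optimal plan:
  A->L: 40 × $12 = $480
  A->M: 25 × $9 = $225
  B->K: 25 × $3 = $75
  B->L: 40 × $16 = $640
  C->L: 60 × $7 = $420
Optimal cost = $1840.
Saving = 2640 − 1840 = $800.

800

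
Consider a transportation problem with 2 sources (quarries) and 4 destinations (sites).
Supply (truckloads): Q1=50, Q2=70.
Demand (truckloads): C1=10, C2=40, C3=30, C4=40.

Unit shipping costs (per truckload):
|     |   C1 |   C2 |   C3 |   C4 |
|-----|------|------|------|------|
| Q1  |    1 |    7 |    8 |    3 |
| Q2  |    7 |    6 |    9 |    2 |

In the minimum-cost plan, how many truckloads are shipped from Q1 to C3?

30

The minimum-cost plan:
  Q1->C1: 10 × 1 = 10
  Q1->C2: 10 × 7 = 70
  Q1->C3: 30 × 8 = 240
  Q2->C2: 30 × 6 = 180
  Q2->C4: 40 × 2 = 80
Total cost = 580.
So Q1→C3 carries 30 truckloads.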